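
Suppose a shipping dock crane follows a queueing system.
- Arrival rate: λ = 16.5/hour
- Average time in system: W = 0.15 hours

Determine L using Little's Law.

Little's Law: L = λW
L = 16.5 × 0.15 = 2.4750 containers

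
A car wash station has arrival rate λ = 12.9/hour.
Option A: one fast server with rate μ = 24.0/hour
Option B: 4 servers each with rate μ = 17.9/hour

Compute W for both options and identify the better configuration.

Option A: single server μ = 24.0 (M/M/1)
  ρ_A = 12.9/24.0 = 0.5375
  W_A = 1/(μ-λ) = 1/(24.0-12.9) = 1/11.10 = 0.09009

Option B: 4 servers μ = 17.9 (M/M/4)
  ρ_B = λ/(cμ) = 12.9/(4×17.9) = 0.1802
  Offered load a = λ/μ = cρ = 12.9/17.9 = 0.7207
  P₀ = [ Σₙ₌₀^3 aⁿ/n! + a^4/(4!(1-ρ)) ]⁻¹
  Σ = a^0/0! + a^1/1! + a^2/2! + a^3/3! = 1.0000 + 0.72067 + 0.25968 + 0.062382 = 2.0427
  a^4/(4!(1-ρ)) = 0.2697/(24 × 0.8198) = 0.01371
  P₀ = 1/(2.0427 + 0.01371) = 0.4863
  Lq = P₀·a^4·ρ / (4!(1-ρ)²) = 0.4863 × 0.2697 × 0.1802 / (24 × 0.6721) = 0.001465
  Wq_B = Lq/λ = 0.001465/12.9 = 0.0001136
  W_B = Wq_B + 1/μ = 0.0001136 + 0.05587 = 0.05598

Since W_B = 0.05598 < W_A = 0.09009, Option B (multiple servers) has the shorter time in system.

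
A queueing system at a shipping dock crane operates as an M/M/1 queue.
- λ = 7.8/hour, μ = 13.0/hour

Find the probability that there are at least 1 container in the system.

ρ = λ/μ = 7.8/13.0 = 0.6000
P(N ≥ n) = ρⁿ
P(N ≥ 1) = 0.6000^1
P(N ≥ 1) = 0.6000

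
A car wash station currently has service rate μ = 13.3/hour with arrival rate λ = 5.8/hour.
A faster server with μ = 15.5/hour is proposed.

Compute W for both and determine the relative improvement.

System 1: ρ₁ = 5.8/13.3 = 0.4361, W₁ = 1/(13.3-5.8) = 0.13333
System 2: ρ₂ = 5.8/15.5 = 0.3742, W₂ = 1/(15.5-5.8) = 0.10309
Improvement: (W₁-W₂)/W₁ = (0.13333-0.10309)/0.13333 = 22.68%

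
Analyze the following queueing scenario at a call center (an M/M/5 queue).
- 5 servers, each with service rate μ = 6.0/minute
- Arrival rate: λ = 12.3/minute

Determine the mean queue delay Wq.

Traffic intensity: ρ = λ/(cμ) = 12.3/(5×6.0) = 0.4100
Since ρ = 0.4100 < 1, system is stable.
Offered load a = λ/μ = cρ = 12.3/6.0 = 2.0500
P₀ = [ Σₙ₌₀^4 aⁿ/n! + a^5/(5!(1-ρ)) ]⁻¹
Σ = a^0/0! + a^1/1! + a^2/2! + a^3/3! + a^4/4! = 1.00000 + 2.05000 + 2.10125 + 1.43585 + 0.735875 = 7.3230
a^5/(5!(1-ρ)) = 36.2051/(120 × 0.5900) = 0.5114
P₀ = 1/(7.3230 + 0.5114) = 0.1276
Lq = P₀·a^5·ρ / (5!(1-ρ)²) = 0.12764 × 36.2051 × 0.41000 / (120 × 0.34810) = 0.04536
Wq = Lq/λ = 0.04536/12.3 = 0.003688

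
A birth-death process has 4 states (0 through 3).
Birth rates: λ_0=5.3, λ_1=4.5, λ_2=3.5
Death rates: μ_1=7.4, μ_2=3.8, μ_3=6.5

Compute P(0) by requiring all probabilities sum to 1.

Ratios P(n)/P(0) = (λ₀···λₙ₋₁)/(μ₁···μₙ):
P(1)/P(0) = (5.3)/(7.4) = 0.7162
P(2)/P(0) = (5.3×4.5)/(7.4×3.8) = 0.8482
P(3)/P(0) = (5.3×4.5×3.5)/(7.4×3.8×6.5) = 0.4567

Normalization: ∑ P(n) = 1
P(0) × (1.0000 + 0.7162 + 0.8482 + 0.4567) = 1
P(0) × 3.0211 = 1
P(0) = 1/3.0211 = 0.3310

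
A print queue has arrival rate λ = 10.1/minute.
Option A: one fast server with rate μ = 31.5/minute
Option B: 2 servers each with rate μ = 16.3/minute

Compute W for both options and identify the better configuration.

Option A: single server μ = 31.5 (M/M/1)
  ρ_A = 10.1/31.5 = 0.3206
  W_A = 1/(μ-λ) = 1/(31.5-10.1) = 1/21.40 = 0.04673

Option B: 2 servers μ = 16.3 (M/M/2)
  ρ_B = λ/(cμ) = 10.1/(2×16.3) = 0.3098
  Offered load a = λ/μ = cρ = 10.1/16.3 = 0.6196
  P₀ = [ Σₙ₌₀^1 aⁿ/n! + a^2/(2!(1-ρ)) ]⁻¹
  Σ = a^0/0! + a^1/1! = 1.0000 + 0.6196 = 1.6196
  a^2/(2!(1-ρ)) = 0.3839/(2 × 0.6902) = 0.2781
  P₀ = 1/(1.6196 + 0.27815) = 0.5269
  Lq = P₀·a^2·ρ / (2!(1-ρ)²) = 0.52693 × 0.38394 × 0.30982 / (2 × 0.47635) = 0.06579
  Wq_B = Lq/λ = 0.06579/10.1 = 0.006514
  W_B = Wq_B + 1/μ = 0.006514 + 0.06135 = 0.06786

Since W_A = 0.04673 < W_B = 0.06786, Option A (single fast server) has the shorter time in system.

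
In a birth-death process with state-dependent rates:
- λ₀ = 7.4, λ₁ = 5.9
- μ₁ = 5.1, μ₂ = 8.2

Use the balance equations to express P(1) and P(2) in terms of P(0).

Balance equations:
State 0: λ₀P₀ = μ₁P₁ → P₁ = (λ₀/μ₁)P₀ = (7.4/5.1)P₀ = 1.4510P₀
State 1: P₂ = (λ₀λ₁)/(μ₁μ₂)P₀ = (7.4×5.9)/(5.1×8.2)P₀ = 1.0440P₀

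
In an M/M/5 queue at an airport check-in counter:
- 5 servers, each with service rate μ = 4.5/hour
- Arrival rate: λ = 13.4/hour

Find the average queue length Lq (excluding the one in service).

Traffic intensity: ρ = λ/(cμ) = 13.4/(5×4.5) = 0.5956
Since ρ = 0.5956 < 1, system is stable.
Offered load a = λ/μ = cρ = 13.4/4.5 = 2.9778
P₀ = [ Σₙ₌₀^4 aⁿ/n! + a^5/(5!(1-ρ)) ]⁻¹
Σ = a^0/0! + a^1/1! + a^2/2! + a^3/3! + a^4/4! = 1.0000 + 2.9778 + 4.4336 + 4.4007 + 3.2761 = 16.0882
a^5/(5!(1-ρ)) = 234.1323/(120 × 0.40444) = 4.8242
P₀ = 1/(16.0882 + 4.8242) = 0.04782
Lq = P₀·a^5·ρ / (5!(1-ρ)²) = 0.04782 × 234.1323 × 0.5956 / (120 × 0.1636) = 0.3397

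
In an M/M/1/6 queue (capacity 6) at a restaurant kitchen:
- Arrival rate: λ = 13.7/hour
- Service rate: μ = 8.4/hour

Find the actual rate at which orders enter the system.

ρ = λ/μ = 13.7/8.4 = 1.63095
P₀ = (1-ρ)/(1-ρ^(K+1)) = (1-1.63095)/(1-1.63095^7) = -0.6309/-29.6962 = 0.02125
P_K = P₀×ρ^K = 0.02125 × 1.63095^6 = 0.02125 × 18.8211 = 0.3999
λ_eff = λ(1-P_K) = 13.7 × (1 - 0.39989) = 13.7 × 0.60011 = 8.2215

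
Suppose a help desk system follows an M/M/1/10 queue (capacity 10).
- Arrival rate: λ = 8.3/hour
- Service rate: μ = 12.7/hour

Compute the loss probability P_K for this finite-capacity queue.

ρ = λ/μ = 8.3/12.7 = 0.65354
P₀ = (1-ρ)/(1-ρ^(K+1)) = (1-0.65354)/(1-0.65354^11) = 0.34646/0.99071 = 0.3497
P_K = P₀×ρ^K = 0.34971 × 0.65354^10 = 0.34971 × 0.014214 = 0.004971
Blocking probability = 0.50%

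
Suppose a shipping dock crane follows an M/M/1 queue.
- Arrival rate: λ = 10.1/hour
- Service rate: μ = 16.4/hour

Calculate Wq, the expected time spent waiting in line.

First, compute utilization: ρ = λ/μ = 10.1/16.4 = 0.6159
For M/M/1: Wq = λ/(μ(μ-λ))
Wq = 10.1/(16.4 × (16.4-10.1))
Wq = 10.1/(16.4 × 6.30)
Wq = 0.09775 hours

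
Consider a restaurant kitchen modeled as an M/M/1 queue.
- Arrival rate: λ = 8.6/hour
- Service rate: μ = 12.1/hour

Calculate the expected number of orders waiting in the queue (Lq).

ρ = λ/μ = 8.6/12.1 = 0.7107
For M/M/1: Lq = λ²/(μ(μ-λ))
Lq = 73.96/(12.1 × 3.50)
Lq = 1.7464 orders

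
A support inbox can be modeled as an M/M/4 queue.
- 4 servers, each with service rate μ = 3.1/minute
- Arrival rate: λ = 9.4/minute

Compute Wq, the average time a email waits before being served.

Traffic intensity: ρ = λ/(cμ) = 9.4/(4×3.1) = 0.7581
Since ρ = 0.7581 < 1, system is stable.
Offered load a = λ/μ = cρ = 9.4/3.1 = 3.0323
P₀ = [ Σₙ₌₀^3 aⁿ/n! + a^4/(4!(1-ρ)) ]⁻¹
Σ = a^0/0! + a^1/1! + a^2/2! + a^3/3! = 1.0000 + 3.0323 + 4.5973 + 4.6467 = 13.2763
a^4/(4!(1-ρ)) = 84.54047/(24 × 0.2419355) = 14.5597
P₀ = 1/(13.2763 + 14.5597) = 0.03592
Lq = P₀·a^4·ρ / (4!(1-ρ)²) = 0.035925 × 84.5405 × 0.75806 / (24 × 0.058533) = 1.6389
Wq = Lq/λ = 1.6389/9.4 = 0.1744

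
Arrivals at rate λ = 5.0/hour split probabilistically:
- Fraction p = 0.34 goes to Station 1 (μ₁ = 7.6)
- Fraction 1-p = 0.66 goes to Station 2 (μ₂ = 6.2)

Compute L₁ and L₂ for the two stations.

Effective rates: λ₁ = 5.0×0.34 = 1.7, λ₂ = 5.0×0.66 = 3.3
Station 1: ρ₁ = 1.7/7.6 = 0.22368, L₁ = ρ₁/(1-ρ₁) = 0.22368/(1-0.22368) = 0.2881
Station 2: ρ₂ = 3.3/6.2 = 0.53226, L₂ = ρ₂/(1-ρ₂) = 0.53226/(1-0.53226) = 1.1379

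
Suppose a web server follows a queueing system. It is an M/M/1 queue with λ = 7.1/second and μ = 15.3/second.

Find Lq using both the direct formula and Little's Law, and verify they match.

Method 1 (direct): Lq = λ²/(μ(μ-λ)) = 50.41/(15.3 × 8.20) = 0.4018

Method 2 (Little's Law):
W = 1/(μ-λ) = 1/8.20 = 0.12195
Wq = W - 1/μ = 0.12195 - 0.065359 = 0.05659
Lq = λWq = 7.1 × 0.05659 = 0.4018 ✔ (matches Method 1)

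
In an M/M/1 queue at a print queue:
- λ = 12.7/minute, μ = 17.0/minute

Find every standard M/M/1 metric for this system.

Step 1: ρ = λ/μ = 12.7/17.0 = 0.7471
Step 2: L = λ/(μ-λ) = 12.7/4.30 = 2.9535
Step 3: Lq = λ²/(μ(μ-λ)) = 161.29/(17.0×4.30) = 2.2064
Step 4: W = 1/(μ-λ) = 1/4.30 = 0.23256
Step 5: Wq = λ/(μ(μ-λ)) = 12.7/(17.0×4.30) = 0.1737
Step 6: P(0) = 1-ρ = 0.2529
Verify: L = λW = 12.7×0.23256 = 2.9535 ✔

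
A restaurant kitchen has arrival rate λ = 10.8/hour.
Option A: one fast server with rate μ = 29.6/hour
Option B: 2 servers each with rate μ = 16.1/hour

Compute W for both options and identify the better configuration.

Option A: single server μ = 29.6 (M/M/1)
  ρ_A = 10.8/29.6 = 0.3649
  W_A = 1/(μ-λ) = 1/(29.6-10.8) = 1/18.80 = 0.05319

Option B: 2 servers μ = 16.1 (M/M/2)
  ρ_B = λ/(cμ) = 10.8/(2×16.1) = 0.3354
  Offered load a = λ/μ = cρ = 10.8/16.1 = 0.6708
  P₀ = [ Σₙ₌₀^1 aⁿ/n! + a^2/(2!(1-ρ)) ]⁻¹
  Σ = a^0/0! + a^1/1! = 1.0000 + 0.6708 = 1.6708
  a^2/(2!(1-ρ)) = 0.4500/(2 × 0.6646) = 0.3385
  P₀ = 1/(1.6708 + 0.3385) = 0.4977
  Lq = P₀·a^2·ρ / (2!(1-ρ)²) = 0.4977 × 0.4500 × 0.3354 / (2 × 0.4417) = 0.08503
  Wq_B = Lq/λ = 0.08503/10.8 = 0.007873
  W_B = Wq_B + 1/μ = 0.007873 + 0.06211 = 0.06998

Since W_A = 0.05319 < W_B = 0.06998, Option A (single fast server) has the shorter time in system.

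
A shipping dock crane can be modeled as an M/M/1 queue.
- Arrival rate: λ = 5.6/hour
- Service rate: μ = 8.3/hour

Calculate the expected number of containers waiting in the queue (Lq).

ρ = λ/μ = 5.6/8.3 = 0.6747
For M/M/1: Lq = λ²/(μ(μ-λ))
Lq = 31.36/(8.3 × 2.70)
Lq = 1.3994 containers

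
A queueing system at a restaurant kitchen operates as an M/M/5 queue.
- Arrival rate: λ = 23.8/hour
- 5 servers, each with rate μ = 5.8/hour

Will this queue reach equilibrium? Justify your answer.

Stability requires ρ = λ/(cμ) < 1
ρ = 23.8/(5 × 5.8) = 23.8/29.00 = 0.8207
Since 0.8207 < 1, the system is STABLE.
The servers are busy 82.07% of the time.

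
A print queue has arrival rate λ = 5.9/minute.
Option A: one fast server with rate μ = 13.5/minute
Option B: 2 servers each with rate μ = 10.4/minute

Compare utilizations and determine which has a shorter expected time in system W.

Option A: single server μ = 13.5 (M/M/1)
  ρ_A = 5.9/13.5 = 0.4370
  W_A = 1/(μ-λ) = 1/(13.5-5.9) = 1/7.60 = 0.1316

Option B: 2 servers μ = 10.4 (M/M/2)
  ρ_B = λ/(cμ) = 5.9/(2×10.4) = 0.2837
  Offered load a = λ/μ = cρ = 5.9/10.4 = 0.5673
  P₀ = [ Σₙ₌₀^1 aⁿ/n! + a^2/(2!(1-ρ)) ]⁻¹
  Σ = a^0/0! + a^1/1! = 1.0000 + 0.5673 = 1.5673
  a^2/(2!(1-ρ)) = 0.3218/(2 × 0.7163) = 0.2246
  P₀ = 1/(1.5673 + 0.2246) = 0.5581
  Lq = P₀·a^2·ρ / (2!(1-ρ)²) = 0.5581 × 0.3218 × 0.2837 / (2 × 0.5132) = 0.04964
  Wq_B = Lq/λ = 0.049639/5.9 = 0.008413
  W_B = Wq_B + 1/μ = 0.008413 + 0.09615 = 0.1046

Since W_B = 0.1046 < W_A = 0.1316, Option B (multiple servers) has the shorter time in system.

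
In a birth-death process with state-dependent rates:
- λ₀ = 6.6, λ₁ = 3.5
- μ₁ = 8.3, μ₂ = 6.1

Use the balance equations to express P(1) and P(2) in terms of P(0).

Balance equations:
State 0: λ₀P₀ = μ₁P₁ → P₁ = (λ₀/μ₁)P₀ = (6.6/8.3)P₀ = 0.7952P₀
State 1: P₂ = (λ₀λ₁)/(μ₁μ₂)P₀ = (6.6×3.5)/(8.3×6.1)P₀ = 0.4563P₀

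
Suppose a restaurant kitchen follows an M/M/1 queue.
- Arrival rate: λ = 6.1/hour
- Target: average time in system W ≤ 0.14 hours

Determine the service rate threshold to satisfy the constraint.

For M/M/1: W = 1/(μ-λ)
Need W ≤ 0.14, so 1/(μ-λ) ≤ 0.14
μ - λ ≥ 1/0.14 = 7.1429
μ ≥ 6.1 + 7.1429 = 13.2429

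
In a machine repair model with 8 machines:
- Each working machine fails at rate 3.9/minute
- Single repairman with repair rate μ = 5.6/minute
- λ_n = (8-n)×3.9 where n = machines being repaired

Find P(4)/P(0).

P(4)/P(0) = ∏_{i=0}^{4-1} λ_i/μ_{i+1}
= (8-0)×3.9/5.6 × (8-1)×3.9/5.6 × (8-2)×3.9/5.6 × (8-3)×3.9/5.6
= 395.1988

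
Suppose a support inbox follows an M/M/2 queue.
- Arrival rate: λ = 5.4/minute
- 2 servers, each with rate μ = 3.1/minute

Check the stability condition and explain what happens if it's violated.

Stability requires ρ = λ/(cμ) < 1
ρ = 5.4/(2 × 3.1) = 5.4/6.20 = 0.8710
Since 0.8710 < 1, the system is STABLE.
The servers are busy 87.10% of the time.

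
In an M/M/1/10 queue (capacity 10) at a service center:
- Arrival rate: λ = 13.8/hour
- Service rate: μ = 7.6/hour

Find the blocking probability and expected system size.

ρ = λ/μ = 13.8/7.6 = 1.8158
P₀ = (1-ρ)/(1-ρ^(K+1)) = (1-1.8158)/(1-1.8158^11) = -0.8158/-706.5353 = 0.001155
P_K = P₀×ρ^K = 0.0011546 × 1.8158^10 = 0.0011546 × 389.6549 = 0.4499
Blocking probability P_10 = 0.4499 (44.99%)
L = ρ[1 - (K+1)ρ^K + Kρ^(K+1)] / [(1-ρ)(1-ρ^(K+1))]
L = 1.8158 × (1 - 11×389.6549 + 10×707.5353) / ((1 - 1.8158) × (1 - 707.5353)) = 8.7898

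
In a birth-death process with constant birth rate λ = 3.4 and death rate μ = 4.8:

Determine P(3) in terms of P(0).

For constant rates: P(n)/P(0) = (λ/μ)^n
P(3)/P(0) = (3.4/4.8)^3 = 0.70833^3 = 0.3554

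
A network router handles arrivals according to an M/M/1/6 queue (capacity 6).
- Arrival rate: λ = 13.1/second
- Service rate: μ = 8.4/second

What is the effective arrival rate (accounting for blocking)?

ρ = λ/μ = 13.1/8.4 = 1.5595
P₀ = (1-ρ)/(1-ρ^(K+1)) = (1-1.5595)/(1-1.5595^7) = -0.5595/-21.4335 = 0.02610
P_K = P₀×ρ^K = 0.02610 × 1.5595^6 = 0.02610 × 14.3851 = 0.3755
λ_eff = λ(1-P_K) = 13.1 × (1 - 0.37552) = 13.1 × 0.62448 = 8.1807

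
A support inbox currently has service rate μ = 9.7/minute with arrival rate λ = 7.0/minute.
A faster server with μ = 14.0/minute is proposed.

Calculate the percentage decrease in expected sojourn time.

System 1: ρ₁ = 7.0/9.7 = 0.7216, W₁ = 1/(9.7-7.0) = 0.37037
System 2: ρ₂ = 7.0/14.0 = 0.5000, W₂ = 1/(14.0-7.0) = 0.14286
Improvement: (W₁-W₂)/W₁ = (0.37037-0.14286)/0.37037 = 61.43%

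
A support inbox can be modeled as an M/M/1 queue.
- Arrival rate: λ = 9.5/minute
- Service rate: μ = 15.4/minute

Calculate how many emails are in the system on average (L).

ρ = λ/μ = 9.5/15.4 = 0.6169
For M/M/1: L = λ/(μ-λ)
L = 9.5/(15.4-9.5) = 9.5/5.90
L = 1.6102 emails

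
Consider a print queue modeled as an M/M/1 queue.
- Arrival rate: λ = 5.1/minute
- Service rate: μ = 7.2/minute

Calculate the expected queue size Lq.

ρ = λ/μ = 5.1/7.2 = 0.7083
For M/M/1: Lq = λ²/(μ(μ-λ))
Lq = 26.01/(7.2 × 2.10)
Lq = 1.7202 jobs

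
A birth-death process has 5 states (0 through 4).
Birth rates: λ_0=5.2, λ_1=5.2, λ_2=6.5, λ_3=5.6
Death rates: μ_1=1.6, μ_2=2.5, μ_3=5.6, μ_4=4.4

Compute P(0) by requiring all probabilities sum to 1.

Ratios P(n)/P(0) = (λ₀···λₙ₋₁)/(μ₁···μₙ):
P(1)/P(0) = (5.2)/(1.6) = 3.2500
P(2)/P(0) = (5.2×5.2)/(1.6×2.5) = 6.7600
P(3)/P(0) = (5.2×5.2×6.5)/(1.6×2.5×5.6) = 7.8464
P(4)/P(0) = (5.2×5.2×6.5×5.6)/(1.6×2.5×5.6×4.4) = 9.9864

Normalization: ∑ P(n) = 1
P(0) × (1.0000 + 3.2500 + 6.7600 + 7.8464 + 9.9864) = 1
P(0) × 28.8428 = 1
P(0) = 1/28.8428 = 0.03467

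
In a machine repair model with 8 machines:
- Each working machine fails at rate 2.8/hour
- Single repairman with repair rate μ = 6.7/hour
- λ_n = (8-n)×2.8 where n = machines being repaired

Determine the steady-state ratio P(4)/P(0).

P(4)/P(0) = ∏_{i=0}^{4-1} λ_i/μ_{i+1}
= (8-0)×2.8/6.7 × (8-1)×2.8/6.7 × (8-2)×2.8/6.7 × (8-3)×2.8/6.7
= 51.2439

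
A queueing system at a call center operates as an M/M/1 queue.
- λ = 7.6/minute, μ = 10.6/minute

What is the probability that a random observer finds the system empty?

ρ = λ/μ = 7.6/10.6 = 0.7170
P(0) = 1 - ρ = 1 - 0.7170 = 0.2830
The server is idle 28.30% of the time.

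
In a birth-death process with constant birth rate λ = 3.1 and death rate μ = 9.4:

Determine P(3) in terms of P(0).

For constant rates: P(n)/P(0) = (λ/μ)^n
P(3)/P(0) = (3.1/9.4)^3 = 0.3298^3 = 0.03587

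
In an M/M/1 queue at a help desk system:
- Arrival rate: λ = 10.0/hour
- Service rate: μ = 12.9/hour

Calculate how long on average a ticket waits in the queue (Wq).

First, compute utilization: ρ = λ/μ = 10.0/12.9 = 0.7752
For M/M/1: Wq = λ/(μ(μ-λ))
Wq = 10.0/(12.9 × (12.9-10.0))
Wq = 10.0/(12.9 × 2.90)
Wq = 0.2673 hours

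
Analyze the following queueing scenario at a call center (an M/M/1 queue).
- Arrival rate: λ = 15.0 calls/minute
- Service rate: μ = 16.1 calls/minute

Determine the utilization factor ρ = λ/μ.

Server utilization: ρ = λ/μ
ρ = 15.0/16.1 = 0.9317
The server is busy 93.17% of the time.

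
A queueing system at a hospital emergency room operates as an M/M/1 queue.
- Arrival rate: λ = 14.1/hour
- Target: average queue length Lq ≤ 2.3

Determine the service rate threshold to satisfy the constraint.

For M/M/1: Lq = λ²/(μ(μ-λ))
Need Lq ≤ 2.3, i.e. μ(μ-λ) ≥ λ²/2.3
μ² - 14.1μ - 198.81/2.3 ≥ 0  →  μ² - 14.1μ - 86.43913 ≥ 0
Quadratic formula (positive root): μ = [λ + √(λ² + 4×86.43913)]/2
Discriminant: 198.81 + 4×86.43913 = 544.5665, √544.5665 = 23.33595
μ ≥ (14.1 + 23.33595)/2 = 18.7180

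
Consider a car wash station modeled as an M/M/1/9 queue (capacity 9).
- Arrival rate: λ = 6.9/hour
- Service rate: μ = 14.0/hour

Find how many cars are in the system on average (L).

ρ = λ/μ = 6.9/14.0 = 0.492857
P₀ = (1-ρ)/(1-ρ^(K+1)) = (1-0.492857)/(1-0.492857^10) = 0.50714/0.99915 = 0.5076
P_K = P₀×ρ^K = 0.50757 × 0.492857^9 = 0.50757 × 0.0017159 = 0.0008709
L = ρ[1 - (K+1)ρ^K + Kρ^(K+1)] / [(1-ρ)(1-ρ^(K+1))]
L = 0.492857 × (1 - 10×0.001716 + 9×0.0008457) / ((1 - 0.492857) × (1 - 0.0008457)) = 0.9634 cars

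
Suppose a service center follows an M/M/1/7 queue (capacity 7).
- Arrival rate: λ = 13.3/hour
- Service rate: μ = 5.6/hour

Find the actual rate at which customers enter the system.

ρ = λ/μ = 13.3/5.6 = 2.3750
P₀ = (1-ρ)/(1-ρ^(K+1)) = (1-2.3750)/(1-2.3750^8) = -1.3750/-1011.2992 = 0.001360
P_K = P₀×ρ^K = 0.0013596 × 2.3750^7 = 0.0013596 × 426.2313 = 0.5795
λ_eff = λ(1-P_K) = 13.3 × (1 - 0.57952) = 13.3 × 0.42048 = 5.5924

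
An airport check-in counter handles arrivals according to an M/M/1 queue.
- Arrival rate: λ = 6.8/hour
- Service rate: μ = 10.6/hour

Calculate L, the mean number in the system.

ρ = λ/μ = 6.8/10.6 = 0.6415
For M/M/1: L = λ/(μ-λ)
L = 6.8/(10.6-6.8) = 6.8/3.80
L = 1.7895 passengers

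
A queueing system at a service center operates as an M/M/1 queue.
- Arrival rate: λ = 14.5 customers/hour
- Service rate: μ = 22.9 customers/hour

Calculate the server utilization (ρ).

Server utilization: ρ = λ/μ
ρ = 14.5/22.9 = 0.6332
The server is busy 63.32% of the time.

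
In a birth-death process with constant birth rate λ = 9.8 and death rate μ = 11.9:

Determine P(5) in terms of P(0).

For constant rates: P(n)/P(0) = (λ/μ)^n
P(5)/P(0) = (9.8/11.9)^5 = 0.82353^5 = 0.3788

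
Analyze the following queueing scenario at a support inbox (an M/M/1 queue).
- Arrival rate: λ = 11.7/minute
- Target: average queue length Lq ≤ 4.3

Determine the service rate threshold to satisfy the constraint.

For M/M/1: Lq = λ²/(μ(μ-λ))
Need Lq ≤ 4.3, i.e. μ(μ-λ) ≥ λ²/4.3
μ² - 11.7μ - 136.89/4.3 ≥ 0  →  μ² - 11.7μ - 31.83488 ≥ 0
Quadratic formula (positive root): μ = [λ + √(λ² + 4×31.83488)]/2
Discriminant: 136.89 + 4×31.83488 = 264.2295, √264.2295 = 16.25514
μ ≥ (11.7 + 16.25514)/2 = 13.9776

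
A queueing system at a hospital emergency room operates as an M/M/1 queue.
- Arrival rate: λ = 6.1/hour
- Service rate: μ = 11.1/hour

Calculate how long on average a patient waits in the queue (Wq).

First, compute utilization: ρ = λ/μ = 6.1/11.1 = 0.5495
For M/M/1: Wq = λ/(μ(μ-λ))
Wq = 6.1/(11.1 × (11.1-6.1))
Wq = 6.1/(11.1 × 5.00)
Wq = 0.1099 hours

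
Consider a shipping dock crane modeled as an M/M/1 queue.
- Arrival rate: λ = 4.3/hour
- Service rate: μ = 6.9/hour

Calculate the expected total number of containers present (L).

ρ = λ/μ = 4.3/6.9 = 0.6232
For M/M/1: L = λ/(μ-λ)
L = 4.3/(6.9-4.3) = 4.3/2.60
L = 1.6538 containers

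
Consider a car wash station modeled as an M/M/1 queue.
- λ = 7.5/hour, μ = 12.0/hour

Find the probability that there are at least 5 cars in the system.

ρ = λ/μ = 7.5/12.0 = 0.6250
P(N ≥ n) = ρⁿ
P(N ≥ 5) = 0.6250^5
P(N ≥ 5) = 0.09537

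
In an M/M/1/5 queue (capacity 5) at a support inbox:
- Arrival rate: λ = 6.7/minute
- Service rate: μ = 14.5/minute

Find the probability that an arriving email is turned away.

ρ = λ/μ = 6.7/14.5 = 0.46207
P₀ = (1-ρ)/(1-ρ^(K+1)) = (1-0.46207)/(1-0.46207^6) = 0.5379/0.9903 = 0.5432
P_K = P₀×ρ^K = 0.5432 × 0.46207^5 = 0.5432 × 0.02106 = 0.01144
Blocking probability = 1.14%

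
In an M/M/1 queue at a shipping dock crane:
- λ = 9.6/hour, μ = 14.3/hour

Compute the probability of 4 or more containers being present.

ρ = λ/μ = 9.6/14.3 = 0.6713
P(N ≥ n) = ρⁿ
P(N ≥ 4) = 0.6713^4
P(N ≥ 4) = 0.2031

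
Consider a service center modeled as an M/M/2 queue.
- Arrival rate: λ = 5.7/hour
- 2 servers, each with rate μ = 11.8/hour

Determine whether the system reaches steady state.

Stability requires ρ = λ/(cμ) < 1
ρ = 5.7/(2 × 11.8) = 5.7/23.60 = 0.2415
Since 0.2415 < 1, the system is STABLE.
The servers are busy 24.15% of the time.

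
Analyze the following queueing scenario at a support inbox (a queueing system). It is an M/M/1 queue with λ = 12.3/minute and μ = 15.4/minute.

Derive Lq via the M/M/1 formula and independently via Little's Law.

Method 1 (direct): Lq = λ²/(μ(μ-λ)) = 151.29/(15.4 × 3.10) = 3.1690

Method 2 (Little's Law):
W = 1/(μ-λ) = 1/3.10 = 0.322581
Wq = W - 1/μ = 0.322581 - 0.0649351 = 0.257646
Lq = λWq = 12.3 × 0.257646 = 3.1690 ✔ (matches Method 1)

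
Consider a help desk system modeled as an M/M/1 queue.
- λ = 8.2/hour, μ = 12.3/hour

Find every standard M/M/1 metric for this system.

Step 1: ρ = λ/μ = 8.2/12.3 = 0.6667
Step 2: L = λ/(μ-λ) = 8.2/4.10 = 2.0000
Step 3: Lq = λ²/(μ(μ-λ)) = 67.24/(12.3×4.10) = 1.3333
Step 4: W = 1/(μ-λ) = 1/4.10 = 0.2439
Step 5: Wq = λ/(μ(μ-λ)) = 8.2/(12.3×4.10) = 0.1626
Step 6: P(0) = 1-ρ = 0.3333
Verify: L = λW = 8.2×0.2439 = 2.0000 ✔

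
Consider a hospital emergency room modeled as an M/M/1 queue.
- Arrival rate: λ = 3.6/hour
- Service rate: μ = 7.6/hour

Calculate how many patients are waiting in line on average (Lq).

ρ = λ/μ = 3.6/7.6 = 0.4737
For M/M/1: Lq = λ²/(μ(μ-λ))
Lq = 12.96/(7.6 × 4.00)
Lq = 0.4263 patients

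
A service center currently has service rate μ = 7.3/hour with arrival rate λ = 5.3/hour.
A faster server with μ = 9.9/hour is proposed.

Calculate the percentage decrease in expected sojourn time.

System 1: ρ₁ = 5.3/7.3 = 0.7260, W₁ = 1/(7.3-5.3) = 0.5000
System 2: ρ₂ = 5.3/9.9 = 0.5354, W₂ = 1/(9.9-5.3) = 0.2174
Improvement: (W₁-W₂)/W₁ = (0.5000-0.2174)/0.5000 = 56.52%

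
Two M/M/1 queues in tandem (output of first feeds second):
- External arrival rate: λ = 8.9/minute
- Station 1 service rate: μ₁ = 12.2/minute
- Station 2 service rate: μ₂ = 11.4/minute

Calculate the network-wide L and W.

By Jackson's theorem, each station behaves as independent M/M/1.
Station 1: ρ₁ = 8.9/12.2 = 0.7295, L₁ = ρ₁/(1-ρ₁) = λ/(μ₁-λ) = 8.9/3.30 = 2.6970
Station 2: ρ₂ = 8.9/11.4 = 0.7807, L₂ = ρ₂/(1-ρ₂) = λ/(μ₂-λ) = 8.9/2.50 = 3.5600
Total: L = L₁ + L₂ = 2.6970 + 3.5600 = 6.2570
W = L/λ = 6.2570/8.9 = 0.7030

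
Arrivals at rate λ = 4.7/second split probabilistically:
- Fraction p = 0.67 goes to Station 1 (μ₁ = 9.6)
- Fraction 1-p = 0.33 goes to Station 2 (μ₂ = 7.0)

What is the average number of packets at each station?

Effective rates: λ₁ = 4.7×0.67 = 3.149, λ₂ = 4.7×0.33 = 1.551
Station 1: ρ₁ = 3.149/9.6 = 0.3280, L₁ = ρ₁/(1-ρ₁) = 0.3280/(1-0.3280) = 0.4881
Station 2: ρ₂ = 1.551/7.0 = 0.22157, L₂ = ρ₂/(1-ρ₂) = 0.22157/(1-0.22157) = 0.2846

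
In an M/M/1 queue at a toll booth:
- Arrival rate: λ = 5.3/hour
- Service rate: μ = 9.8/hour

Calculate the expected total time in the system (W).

First, compute utilization: ρ = λ/μ = 5.3/9.8 = 0.5408
For M/M/1: W = 1/(μ-λ)
W = 1/(9.8-5.3) = 1/4.50
W = 0.2222 hours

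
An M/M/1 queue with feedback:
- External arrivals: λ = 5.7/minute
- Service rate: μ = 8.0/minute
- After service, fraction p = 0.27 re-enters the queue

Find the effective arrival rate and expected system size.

Effective arrival rate: λ_eff = λ/(1-p) = 5.7/(1-0.27) = 5.7/0.73 = 7.808219
ρ = λ_eff/μ = 7.808219/8.0 = 0.9760274
L = ρ/(1-ρ) = 0.9760274/(1-0.9760274) = 40.7143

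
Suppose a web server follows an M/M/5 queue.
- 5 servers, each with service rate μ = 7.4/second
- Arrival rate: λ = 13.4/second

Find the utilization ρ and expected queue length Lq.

Traffic intensity: ρ = λ/(cμ) = 13.4/(5×7.4) = 0.3622
Since ρ = 0.3622 < 1, system is stable.
Offered load a = λ/μ = cρ = 13.4/7.4 = 1.8108
P₀ = [ Σₙ₌₀^4 aⁿ/n! + a^5/(5!(1-ρ)) ]⁻¹
Σ = a^0/0! + a^1/1! + a^2/2! + a^3/3! + a^4/4! = 1.00000 + 1.81081 + 1.63952 + 0.989619 + 0.448003 = 5.8880
a^5/(5!(1-ρ)) = 19.4700/(120 × 0.6378) = 0.2544
P₀ = 1/(5.8880 + 0.2544) = 0.1628
Lq = P₀·a^5·ρ / (5!(1-ρ)²) = 0.16280 × 19.4700 × 0.36216 / (120 × 0.40684) = 0.02351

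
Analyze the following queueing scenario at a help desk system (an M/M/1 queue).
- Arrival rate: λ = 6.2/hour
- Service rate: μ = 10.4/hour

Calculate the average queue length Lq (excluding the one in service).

ρ = λ/μ = 6.2/10.4 = 0.5962
For M/M/1: Lq = λ²/(μ(μ-λ))
Lq = 38.44/(10.4 × 4.20)
Lq = 0.8800 tickets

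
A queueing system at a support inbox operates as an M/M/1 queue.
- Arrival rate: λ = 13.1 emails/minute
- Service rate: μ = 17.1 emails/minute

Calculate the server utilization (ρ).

Server utilization: ρ = λ/μ
ρ = 13.1/17.1 = 0.7661
The server is busy 76.61% of the time.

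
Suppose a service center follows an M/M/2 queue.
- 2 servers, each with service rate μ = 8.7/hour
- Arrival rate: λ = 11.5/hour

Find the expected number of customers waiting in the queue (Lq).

Traffic intensity: ρ = λ/(cμ) = 11.5/(2×8.7) = 0.6609
Since ρ = 0.6609 < 1, system is stable.
Offered load a = λ/μ = cρ = 11.5/8.7 = 1.3218
P₀ = [ Σₙ₌₀^1 aⁿ/n! + a^2/(2!(1-ρ)) ]⁻¹
Σ = a^0/0! + a^1/1! = 1.0000 + 1.3218 = 2.3218
a^2/(2!(1-ρ)) = 1.7473/(2 × 0.33908) = 2.5765
P₀ = 1/(2.3218 + 2.5765) = 0.2042
Lq = P₀·a^2·ρ / (2!(1-ρ)²) = 0.20415 × 1.7473 × 0.66092 / (2 × 0.11498) = 1.0252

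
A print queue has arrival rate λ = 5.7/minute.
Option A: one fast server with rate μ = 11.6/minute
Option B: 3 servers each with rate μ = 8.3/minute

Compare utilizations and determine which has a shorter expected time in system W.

Option A: single server μ = 11.6 (M/M/1)
  ρ_A = 5.7/11.6 = 0.4914
  W_A = 1/(μ-λ) = 1/(11.6-5.7) = 1/5.90 = 0.1695

Option B: 3 servers μ = 8.3 (M/M/3)
  ρ_B = λ/(cμ) = 5.7/(3×8.3) = 0.2289
  Offered load a = λ/μ = cρ = 5.7/8.3 = 0.6867
  P₀ = [ Σₙ₌₀^2 aⁿ/n! + a^3/(3!(1-ρ)) ]⁻¹
  Σ = a^0/0! + a^1/1! + a^2/2! = 1.0000 + 0.68675 + 0.23581 = 1.9226
  a^3/(3!(1-ρ)) = 0.3239/(6 × 0.7711) = 0.07001
  P₀ = 1/(1.9226 + 0.07001) = 0.5019
  Lq = P₀·a^3·ρ / (3!(1-ρ)²) = 0.5019 × 0.3239 × 0.2289 / (6 × 0.5946) = 0.01043
  Wq_B = Lq/λ = 0.01043/5.7 = 0.001830
  W_B = Wq_B + 1/μ = 0.001830 + 0.1205 = 0.1223

Since W_B = 0.1223 < W_A = 0.1695, Option B (multiple servers) has the shorter time in system.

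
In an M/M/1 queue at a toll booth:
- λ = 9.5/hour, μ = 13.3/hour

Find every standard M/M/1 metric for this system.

Step 1: ρ = λ/μ = 9.5/13.3 = 0.7143
Step 2: L = λ/(μ-λ) = 9.5/3.80 = 2.5000
Step 3: Lq = λ²/(μ(μ-λ)) = 90.25/(13.3×3.80) = 1.7857
Step 4: W = 1/(μ-λ) = 1/3.80 = 0.26316
Step 5: Wq = λ/(μ(μ-λ)) = 9.5/(13.3×3.80) = 0.1880
Step 6: P(0) = 1-ρ = 0.2857
Verify: L = λW = 9.5×0.26316 = 2.5000 ✔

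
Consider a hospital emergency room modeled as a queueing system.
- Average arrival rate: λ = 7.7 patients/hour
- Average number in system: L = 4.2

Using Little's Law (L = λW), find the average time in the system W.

Little's Law: L = λW, so W = L/λ
W = 4.2/7.7 = 0.5455 hours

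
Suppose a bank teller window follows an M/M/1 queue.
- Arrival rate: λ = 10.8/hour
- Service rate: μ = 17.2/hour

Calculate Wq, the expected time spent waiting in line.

First, compute utilization: ρ = λ/μ = 10.8/17.2 = 0.6279
For M/M/1: Wq = λ/(μ(μ-λ))
Wq = 10.8/(17.2 × (17.2-10.8))
Wq = 10.8/(17.2 × 6.40)
Wq = 0.09811 hours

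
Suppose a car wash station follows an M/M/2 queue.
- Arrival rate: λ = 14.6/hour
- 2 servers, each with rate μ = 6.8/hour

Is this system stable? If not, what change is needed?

Stability requires ρ = λ/(cμ) < 1
ρ = 14.6/(2 × 6.8) = 14.6/13.60 = 1.0735
Since 1.0735 ≥ 1, the system is UNSTABLE.
Need c > λ/μ = 14.6/6.8 = 2.15.
Minimum servers needed: c = 3.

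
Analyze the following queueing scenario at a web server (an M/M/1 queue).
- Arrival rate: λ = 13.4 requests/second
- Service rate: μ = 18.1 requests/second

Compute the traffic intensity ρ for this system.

Server utilization: ρ = λ/μ
ρ = 13.4/18.1 = 0.7403
The server is busy 74.03% of the time.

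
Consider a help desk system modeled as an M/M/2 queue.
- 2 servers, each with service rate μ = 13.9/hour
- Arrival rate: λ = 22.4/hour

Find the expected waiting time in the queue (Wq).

Traffic intensity: ρ = λ/(cμ) = 22.4/(2×13.9) = 0.8058
Since ρ = 0.8058 < 1, system is stable.
Offered load a = λ/μ = cρ = 22.4/13.9 = 1.6115
P₀ = [ Σₙ₌₀^1 aⁿ/n! + a^2/(2!(1-ρ)) ]⁻¹
Σ = a^0/0! + a^1/1! = 1.0000 + 1.6115 = 2.6115
a^2/(2!(1-ρ)) = 2.59697/(2 × 0.194245) = 6.6848
P₀ = 1/(2.6115 + 6.6848) = 0.1076
Lq = P₀·a^2·ρ / (2!(1-ρ)²) = 0.10757 × 2.5970 × 0.80576 / (2 × 0.037731) = 2.9829
Wq = Lq/λ = 2.9829/22.4 = 0.1332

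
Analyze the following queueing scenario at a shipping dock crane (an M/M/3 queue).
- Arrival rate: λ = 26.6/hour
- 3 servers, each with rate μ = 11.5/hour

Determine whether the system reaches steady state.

Stability requires ρ = λ/(cμ) < 1
ρ = 26.6/(3 × 11.5) = 26.6/34.50 = 0.7710
Since 0.7710 < 1, the system is STABLE.
The servers are busy 77.10% of the time.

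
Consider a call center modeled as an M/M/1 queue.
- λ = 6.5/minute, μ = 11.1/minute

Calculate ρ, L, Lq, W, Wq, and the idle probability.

Step 1: ρ = λ/μ = 6.5/11.1 = 0.5856
Step 2: L = λ/(μ-λ) = 6.5/4.60 = 1.4130
Step 3: Lq = λ²/(μ(μ-λ)) = 42.25/(11.1×4.60) = 0.8275
Step 4: W = 1/(μ-λ) = 1/4.60 = 0.21739
Step 5: Wq = λ/(μ(μ-λ)) = 6.5/(11.1×4.60) = 0.1273
Step 6: P(0) = 1-ρ = 0.4144
Verify: L = λW = 6.5×0.21739 = 1.4130 ✔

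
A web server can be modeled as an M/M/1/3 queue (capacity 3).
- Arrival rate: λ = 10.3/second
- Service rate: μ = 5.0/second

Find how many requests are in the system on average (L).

ρ = λ/μ = 10.3/5.0 = 2.0600
P₀ = (1-ρ)/(1-ρ^(K+1)) = (1-2.0600)/(1-2.0600^4) = -1.0600/-17.0081 = 0.06232
P_K = P₀×ρ^K = 0.06232 × 2.0600^3 = 0.06232 × 8.7418 = 0.5448
L = ρ[1 - (K+1)ρ^K + Kρ^(K+1)] / [(1-ρ)(1-ρ^(K+1))]
L = 2.0600 × (1 - 4×8.7418 + 3×18.0081) / ((1 - 2.0600) × (1 - 18.0081)) = 2.2918 requests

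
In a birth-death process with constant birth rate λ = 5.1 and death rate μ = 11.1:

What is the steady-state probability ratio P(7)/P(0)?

For constant rates: P(n)/P(0) = (λ/μ)^n
P(7)/P(0) = (5.1/11.1)^7 = 0.45946^7 = 0.004322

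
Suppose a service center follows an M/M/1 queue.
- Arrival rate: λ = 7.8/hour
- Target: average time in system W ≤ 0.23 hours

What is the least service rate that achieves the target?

For M/M/1: W = 1/(μ-λ)
Need W ≤ 0.23, so 1/(μ-λ) ≤ 0.23
μ - λ ≥ 1/0.23 = 4.3478
μ ≥ 7.8 + 4.3478 = 12.1478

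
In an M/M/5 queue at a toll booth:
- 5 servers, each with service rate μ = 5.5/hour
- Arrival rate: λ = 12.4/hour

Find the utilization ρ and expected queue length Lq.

Traffic intensity: ρ = λ/(cμ) = 12.4/(5×5.5) = 0.4509
Since ρ = 0.4509 < 1, system is stable.
Offered load a = λ/μ = cρ = 12.4/5.5 = 2.2545
P₀ = [ Σₙ₌₀^4 aⁿ/n! + a^5/(5!(1-ρ)) ]⁻¹
Σ = a^0/0! + a^1/1! + a^2/2! + a^3/3! + a^4/4! = 1.0000 + 2.2545 + 2.5415 + 1.9100 + 1.0765 = 8.7825
a^5/(5!(1-ρ)) = 58.2499/(120 × 0.5491) = 0.8840
P₀ = 1/(8.7825 + 0.88404) = 0.1034
Lq = P₀·a^5·ρ / (5!(1-ρ)²) = 0.10345 × 58.2499 × 0.45091 / (120 × 0.30150) = 0.07510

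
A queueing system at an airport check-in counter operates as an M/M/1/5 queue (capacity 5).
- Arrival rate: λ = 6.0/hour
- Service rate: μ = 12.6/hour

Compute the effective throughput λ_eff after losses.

ρ = λ/μ = 6.0/12.6 = 0.4762
P₀ = (1-ρ)/(1-ρ^(K+1)) = (1-0.4762)/(1-0.4762^6) = 0.5238/0.9883 = 0.5300
P_K = P₀×ρ^K = 0.5300 × 0.4762^5 = 0.5300 × 0.02449 = 0.01298
λ_eff = λ(1-P_K) = 6.0 × (1 - 0.01298) = 6.0 × 0.98702 = 5.9221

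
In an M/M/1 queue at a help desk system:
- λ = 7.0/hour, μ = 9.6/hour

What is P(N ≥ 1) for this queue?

ρ = λ/μ = 7.0/9.6 = 0.7292
P(N ≥ n) = ρⁿ
P(N ≥ 1) = 0.7292^1
P(N ≥ 1) = 0.7292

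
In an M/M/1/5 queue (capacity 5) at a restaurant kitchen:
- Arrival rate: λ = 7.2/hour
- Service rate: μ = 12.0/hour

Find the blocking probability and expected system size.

ρ = λ/μ = 7.2/12.0 = 0.6000
P₀ = (1-ρ)/(1-ρ^(K+1)) = (1-0.6000)/(1-0.6000^6) = 0.4000/0.9533 = 0.4196
P_K = P₀×ρ^K = 0.4196 × 0.6000^5 = 0.4196 × 0.07776 = 0.03263
Blocking probability P_5 = 0.03263 (3.26%)
L = ρ[1 - (K+1)ρ^K + Kρ^(K+1)] / [(1-ρ)(1-ρ^(K+1))]
L = 0.6000 × (1 - 6×0.07776 + 5×0.04666) / ((1 - 0.6000) × (1 - 0.04666)) = 1.2064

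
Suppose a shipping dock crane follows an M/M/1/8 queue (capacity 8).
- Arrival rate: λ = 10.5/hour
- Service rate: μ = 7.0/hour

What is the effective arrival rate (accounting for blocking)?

ρ = λ/μ = 10.5/7.0 = 1.5000
P₀ = (1-ρ)/(1-ρ^(K+1)) = (1-1.5000)/(1-1.5000^9) = -0.5000/-37.4434 = 0.01335
P_K = P₀×ρ^K = 0.013354 × 1.5000^8 = 0.013354 × 25.6289 = 0.3422
λ_eff = λ(1-P_K) = 10.5 × (1 - 0.34224) = 10.5 × 0.65776 = 6.9065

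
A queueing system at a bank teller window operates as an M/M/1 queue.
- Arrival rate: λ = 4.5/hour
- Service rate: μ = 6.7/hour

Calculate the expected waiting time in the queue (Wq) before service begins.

First, compute utilization: ρ = λ/μ = 4.5/6.7 = 0.6716
For M/M/1: Wq = λ/(μ(μ-λ))
Wq = 4.5/(6.7 × (6.7-4.5))
Wq = 4.5/(6.7 × 2.20)
Wq = 0.3053 hours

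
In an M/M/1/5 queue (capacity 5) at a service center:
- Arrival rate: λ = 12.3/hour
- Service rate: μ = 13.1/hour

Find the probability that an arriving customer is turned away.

ρ = λ/μ = 12.3/13.1 = 0.93893
P₀ = (1-ρ)/(1-ρ^(K+1)) = (1-0.93893)/(1-0.93893^6) = 0.06107/0.3148 = 0.1940
P_K = P₀×ρ^K = 0.1940 × 0.93893^5 = 0.1940 × 0.7297 = 0.1416
Blocking probability = 14.16%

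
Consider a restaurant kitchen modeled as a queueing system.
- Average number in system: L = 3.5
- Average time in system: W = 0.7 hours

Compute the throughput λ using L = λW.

Little's Law: L = λW, so λ = L/W
λ = 3.5/0.7 = 5.0000 orders/hour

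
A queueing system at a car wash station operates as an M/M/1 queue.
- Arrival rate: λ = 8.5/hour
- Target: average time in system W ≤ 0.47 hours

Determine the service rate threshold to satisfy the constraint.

For M/M/1: W = 1/(μ-λ)
Need W ≤ 0.47, so 1/(μ-λ) ≤ 0.47
μ - λ ≥ 1/0.47 = 2.1277
μ ≥ 8.5 + 2.1277 = 10.6277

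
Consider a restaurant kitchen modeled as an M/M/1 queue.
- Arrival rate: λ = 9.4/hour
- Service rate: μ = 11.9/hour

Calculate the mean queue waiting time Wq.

First, compute utilization: ρ = λ/μ = 9.4/11.9 = 0.7899
For M/M/1: Wq = λ/(μ(μ-λ))
Wq = 9.4/(11.9 × (11.9-9.4))
Wq = 9.4/(11.9 × 2.50)
Wq = 0.3160 hours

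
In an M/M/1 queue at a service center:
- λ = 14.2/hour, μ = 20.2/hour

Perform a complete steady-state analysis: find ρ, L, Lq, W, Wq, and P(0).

Step 1: ρ = λ/μ = 14.2/20.2 = 0.7030
Step 2: L = λ/(μ-λ) = 14.2/6.00 = 2.3667
Step 3: Lq = λ²/(μ(μ-λ)) = 201.64/(20.2×6.00) = 1.6637
Step 4: W = 1/(μ-λ) = 1/6.00 = 0.16667
Step 5: Wq = λ/(μ(μ-λ)) = 14.2/(20.2×6.00) = 0.1172
Step 6: P(0) = 1-ρ = 0.2970
Verify: L = λW = 14.2×0.16667 = 2.3667 ✔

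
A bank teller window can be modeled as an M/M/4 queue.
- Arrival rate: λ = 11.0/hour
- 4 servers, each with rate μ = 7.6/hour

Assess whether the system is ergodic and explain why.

Stability requires ρ = λ/(cμ) < 1
ρ = 11.0/(4 × 7.6) = 11.0/30.40 = 0.3618
Since 0.3618 < 1, the system is STABLE.
The servers are busy 36.18% of the time.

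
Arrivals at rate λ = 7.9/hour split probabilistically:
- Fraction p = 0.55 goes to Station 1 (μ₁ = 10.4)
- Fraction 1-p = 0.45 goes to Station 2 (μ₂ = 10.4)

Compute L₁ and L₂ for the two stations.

Effective rates: λ₁ = 7.9×0.55 = 4.345, λ₂ = 7.9×0.45 = 3.555
Station 1: ρ₁ = 4.345/10.4 = 0.4178, L₁ = ρ₁/(1-ρ₁) = 0.4178/(1-0.4178) = 0.7176
Station 2: ρ₂ = 3.555/10.4 = 0.34183, L₂ = ρ₂/(1-ρ₂) = 0.34183/(1-0.34183) = 0.5194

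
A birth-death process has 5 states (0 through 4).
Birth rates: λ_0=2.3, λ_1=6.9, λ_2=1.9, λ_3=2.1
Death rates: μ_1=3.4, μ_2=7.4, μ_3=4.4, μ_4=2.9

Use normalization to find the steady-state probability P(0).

Ratios P(n)/P(0) = (λ₀···λₙ₋₁)/(μ₁···μₙ):
P(1)/P(0) = (2.3)/(3.4) = 0.67647
P(2)/P(0) = (2.3×6.9)/(3.4×7.4) = 0.63076
P(3)/P(0) = (2.3×6.9×1.9)/(3.4×7.4×4.4) = 0.27237
P(4)/P(0) = (2.3×6.9×1.9×2.1)/(3.4×7.4×4.4×2.9) = 0.19724

Normalization: ∑ P(n) = 1
P(0) × (1.0000 + 0.67647 + 0.63076 + 0.27237 + 0.19724) = 1
P(0) × 2.7768 = 1
P(0) = 1/2.7768 = 0.3601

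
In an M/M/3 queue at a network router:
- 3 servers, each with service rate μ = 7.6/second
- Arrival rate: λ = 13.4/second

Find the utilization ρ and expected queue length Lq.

Traffic intensity: ρ = λ/(cμ) = 13.4/(3×7.6) = 0.5877
Since ρ = 0.5877 < 1, system is stable.
Offered load a = λ/μ = cρ = 13.4/7.6 = 1.7632
P₀ = [ Σₙ₌₀^2 aⁿ/n! + a^3/(3!(1-ρ)) ]⁻¹
Σ = a^0/0! + a^1/1! + a^2/2! = 1.00000 + 1.76316 + 1.55436 = 4.3175
a^3/(3!(1-ρ)) = 5.4812/(6 × 0.41228) = 2.2158
P₀ = 1/(4.3175 + 2.2158) = 0.1531
Lq = P₀·a^3·ρ / (3!(1-ρ)²) = 0.1531 × 5.4812 × 0.5877 / (6 × 0.1700) = 0.4835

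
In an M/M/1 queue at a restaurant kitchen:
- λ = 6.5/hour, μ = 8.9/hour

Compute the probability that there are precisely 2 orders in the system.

ρ = λ/μ = 6.5/8.9 = 0.7303
P(n) = (1-ρ)ρⁿ
P(2) = (1-0.7303) × 0.7303^2
P(2) = 0.2697 × 0.5333
P(2) = 0.1438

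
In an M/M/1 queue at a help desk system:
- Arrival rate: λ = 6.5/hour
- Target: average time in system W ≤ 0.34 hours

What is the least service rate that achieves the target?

For M/M/1: W = 1/(μ-λ)
Need W ≤ 0.34, so 1/(μ-λ) ≤ 0.34
μ - λ ≥ 1/0.34 = 2.9412
μ ≥ 6.5 + 2.9412 = 9.4412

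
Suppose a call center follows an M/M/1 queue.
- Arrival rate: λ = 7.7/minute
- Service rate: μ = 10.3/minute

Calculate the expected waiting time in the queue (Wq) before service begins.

First, compute utilization: ρ = λ/μ = 7.7/10.3 = 0.7476
For M/M/1: Wq = λ/(μ(μ-λ))
Wq = 7.7/(10.3 × (10.3-7.7))
Wq = 7.7/(10.3 × 2.60)
Wq = 0.2875 minutes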